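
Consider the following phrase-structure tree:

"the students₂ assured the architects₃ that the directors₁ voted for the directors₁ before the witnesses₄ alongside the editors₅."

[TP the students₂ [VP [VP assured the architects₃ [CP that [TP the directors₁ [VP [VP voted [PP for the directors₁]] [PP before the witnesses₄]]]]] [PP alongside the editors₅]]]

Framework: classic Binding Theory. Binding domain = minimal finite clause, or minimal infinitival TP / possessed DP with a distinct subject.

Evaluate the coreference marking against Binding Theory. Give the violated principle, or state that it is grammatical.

The two coindexed NPs are *the directors₁* (the higher occurrence) and *the directors₁* (the lower occurrence).
*the directors₁* (the lower occurrence) is an R-expression. Principle C requires it to be free everywhere.
*the directors₁* (the higher occurrence) c-commands it and carries the same index.
The R-expression is bound → Principle C violation.

Principle C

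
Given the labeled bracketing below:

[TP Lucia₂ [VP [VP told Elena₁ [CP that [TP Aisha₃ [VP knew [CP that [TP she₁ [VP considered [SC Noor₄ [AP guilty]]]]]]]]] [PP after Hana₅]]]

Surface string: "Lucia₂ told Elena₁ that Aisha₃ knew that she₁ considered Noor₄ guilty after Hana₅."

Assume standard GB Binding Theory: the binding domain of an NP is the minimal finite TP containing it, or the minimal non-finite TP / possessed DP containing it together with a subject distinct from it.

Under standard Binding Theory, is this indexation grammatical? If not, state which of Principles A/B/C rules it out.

grammatical

The two coindexed NPs are *Elena₁* and *she₁*.
*she₁* is a pronoun; nothing c-commands it within its binding domain (the embedded TP.), so Principle B holds trivially.
*Elena₁* is an R-expression; *she₁* does not c-command it, and no other NP shares its index, so Principle C is satisfied.
All principles are respected.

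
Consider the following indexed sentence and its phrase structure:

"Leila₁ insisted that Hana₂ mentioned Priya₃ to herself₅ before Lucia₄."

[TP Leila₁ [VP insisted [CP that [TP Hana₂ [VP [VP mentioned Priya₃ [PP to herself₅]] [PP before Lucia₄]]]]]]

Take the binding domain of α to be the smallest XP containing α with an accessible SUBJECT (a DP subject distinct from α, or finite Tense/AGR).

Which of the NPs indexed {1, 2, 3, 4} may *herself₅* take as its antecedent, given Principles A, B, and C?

{2, 3}

*herself* is an anaphor, so Principle A applies: it must be bound in its binding domain.
Binding domain of *herself₅*: the embedded TP, whose subject is Hana₂.
*Leila₁* c-commands the anaphor but is outside its binding domain → cannot satisfy Principle A.
*Hana₂* c-commands the anaphor within its binding domain → licit binder.
*Priya₃* c-commands the anaphor within its binding domain → licit binder.
*Lucia₄* does not c-command the anaphor → cannot bind it.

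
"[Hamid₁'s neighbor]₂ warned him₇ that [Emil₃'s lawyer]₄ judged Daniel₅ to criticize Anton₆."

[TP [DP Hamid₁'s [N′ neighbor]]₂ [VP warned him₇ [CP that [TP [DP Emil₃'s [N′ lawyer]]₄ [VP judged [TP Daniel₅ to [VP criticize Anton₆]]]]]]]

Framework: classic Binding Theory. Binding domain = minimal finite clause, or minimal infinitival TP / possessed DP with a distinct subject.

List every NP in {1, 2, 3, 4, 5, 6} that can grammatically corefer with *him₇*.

{1}

*him* is a pronoun, so Principle B applies: it must be free in its binding domain.
Binding domain of *him₇*: the matrix TP, whose subject is [Hamid₁'s neighbor]₂.
*Hamid₁* and the pronoun do not c-command one another → neither Principle B nor Principle C is at stake; coindexation permitted.
*[Hamid₁'s neighbor]₂* c-commands the pronoun within its binding domain → coindexation would violate Principle B.
*Emil₃*: the pronoun c-commands this R-expression → coindexation would violate Principle C on *Emil₃*.
*[Emil₃'s lawyer]₄*: the pronoun c-commands this R-expression → coindexation would violate Principle C on *[Emil₃'s lawyer]₄*.
*Daniel₅*: the pronoun c-commands this R-expression → coindexation would violate Principle C on *Daniel₅*.
*Anton₆*: the pronoun c-commands this R-expression → coindexation would violate Principle C on *Anton₆*.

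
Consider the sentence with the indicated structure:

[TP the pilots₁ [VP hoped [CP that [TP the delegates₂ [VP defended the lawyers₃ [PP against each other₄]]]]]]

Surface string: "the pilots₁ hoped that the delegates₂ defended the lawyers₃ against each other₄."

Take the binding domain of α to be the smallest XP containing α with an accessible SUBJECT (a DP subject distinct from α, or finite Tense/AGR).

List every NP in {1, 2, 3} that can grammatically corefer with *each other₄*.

{2, 3}

*each other* is an anaphor, so Principle A applies: it must be bound in its binding domain.
Binding domain of *each other₄*: the embedded TP, whose subject is the delegates₂.
*the pilots₁* c-commands the anaphor but is outside its binding domain → cannot satisfy Principle A.
*the delegates₂* c-commands the anaphor within its binding domain → licit binder.
*the lawyers₃* c-commands the anaphor within its binding domain → licit binder.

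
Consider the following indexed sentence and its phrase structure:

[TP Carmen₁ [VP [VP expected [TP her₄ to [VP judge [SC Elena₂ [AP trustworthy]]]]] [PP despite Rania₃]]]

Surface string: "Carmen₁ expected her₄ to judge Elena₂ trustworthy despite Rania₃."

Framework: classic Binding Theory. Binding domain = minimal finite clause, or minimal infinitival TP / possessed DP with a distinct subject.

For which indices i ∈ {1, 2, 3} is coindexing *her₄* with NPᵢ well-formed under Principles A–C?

{3}

*her* is a pronoun, so Principle B applies: it must be free in its binding domain.
Binding domain of *her₄*: the matrix TP, whose subject is Carmen₁.
*Carmen₁* c-commands the pronoun within its binding domain → coindexation would violate Principle B.
*Elena₂*: the pronoun c-commands this R-expression → coindexation would violate Principle C on *Elena₂*.
*Rania₃* and the pronoun do not c-command one another → neither Principle B nor Principle C is at stake; coindexation permitted.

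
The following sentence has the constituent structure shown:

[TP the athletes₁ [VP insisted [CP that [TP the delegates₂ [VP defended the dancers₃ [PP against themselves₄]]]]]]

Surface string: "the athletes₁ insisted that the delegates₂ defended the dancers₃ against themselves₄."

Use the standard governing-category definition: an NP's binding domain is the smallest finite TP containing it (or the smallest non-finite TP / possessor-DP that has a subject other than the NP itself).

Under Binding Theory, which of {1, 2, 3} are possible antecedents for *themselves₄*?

*themselves* is an anaphor, so Principle A applies: it must be bound in its binding domain.
Binding domain of *themselves₄*: the embedded TP, whose subject is the delegates₂.
*the athletes₁* c-commands the anaphor but is outside its binding domain → cannot satisfy Principle A.
*the delegates₂* c-commands the anaphor within its binding domain → licit binder.
*the dancers₃* c-commands the anaphor within its binding domain → licit binder.

{2, 3}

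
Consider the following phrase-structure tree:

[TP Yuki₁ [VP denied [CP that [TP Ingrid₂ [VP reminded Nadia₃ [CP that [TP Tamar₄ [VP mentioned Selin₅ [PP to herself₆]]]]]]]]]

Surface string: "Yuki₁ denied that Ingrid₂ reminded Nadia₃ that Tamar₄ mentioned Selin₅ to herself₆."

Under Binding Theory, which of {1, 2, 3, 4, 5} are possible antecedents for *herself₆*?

*herself* is an anaphor, so Principle A applies: it must be bound in its binding domain.
Binding domain of *herself₆*: the embedded TP, whose subject is Tamar₄.
*Yuki₁* c-commands the anaphor but is outside its binding domain → cannot satisfy Principle A.
*Ingrid₂* c-commands the anaphor but is outside its binding domain → cannot satisfy Principle A.
*Nadia₃* c-commands the anaphor but is outside its binding domain → cannot satisfy Principle A.
*Tamar₄* c-commands the anaphor within its binding domain → licit binder.
*Selin₅* c-commands the anaphor within its binding domain → licit binder.

{4, 5}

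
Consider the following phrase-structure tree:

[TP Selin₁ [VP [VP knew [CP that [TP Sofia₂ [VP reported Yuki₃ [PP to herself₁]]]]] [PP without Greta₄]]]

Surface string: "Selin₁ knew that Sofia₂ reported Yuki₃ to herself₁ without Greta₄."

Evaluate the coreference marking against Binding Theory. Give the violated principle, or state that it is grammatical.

The two coindexed NPs are *Selin₁* and *herself₁*.
*herself₁* is an anaphor. Principle A requires it to be bound within its binding domain — the embedded TP, whose subject is Sofia₂.
Within that domain it is c-commanded by *Sofia₂*, *Yuki₃*, none of which share its index.
*Selin₁* does c-command the anaphor, but from outside its binding domain.
The anaphor is unbound in its domain → Principle A violation.

Principle A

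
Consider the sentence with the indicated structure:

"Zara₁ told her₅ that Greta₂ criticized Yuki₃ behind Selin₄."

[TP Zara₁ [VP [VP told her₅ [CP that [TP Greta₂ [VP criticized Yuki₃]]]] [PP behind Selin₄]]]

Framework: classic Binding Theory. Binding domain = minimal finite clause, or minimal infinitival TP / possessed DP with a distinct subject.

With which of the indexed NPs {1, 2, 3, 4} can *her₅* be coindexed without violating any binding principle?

*her* is a pronoun, so Principle B applies: it must be free in its binding domain.
Binding domain of *her₅*: the matrix TP, whose subject is Zara₁.
*Zara₁* c-commands the pronoun within its binding domain → coindexation would violate Principle B.
*Greta₂*: the pronoun c-commands this R-expression → coindexation would violate Principle C on *Greta₂*.
*Yuki₃*: the pronoun c-commands this R-expression → coindexation would violate Principle C on *Yuki₃*.
*Selin₄* and the pronoun do not c-command one another → neither Principle B nor Principle C is at stake; coindexation permitted.

{4}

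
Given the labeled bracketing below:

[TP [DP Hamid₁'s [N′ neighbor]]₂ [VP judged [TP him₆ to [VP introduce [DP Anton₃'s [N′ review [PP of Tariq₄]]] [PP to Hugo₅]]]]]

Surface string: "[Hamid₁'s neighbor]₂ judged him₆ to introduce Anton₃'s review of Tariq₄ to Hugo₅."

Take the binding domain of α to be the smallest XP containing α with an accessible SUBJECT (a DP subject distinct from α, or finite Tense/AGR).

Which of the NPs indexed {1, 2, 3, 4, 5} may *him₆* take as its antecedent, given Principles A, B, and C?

*him* is a pronoun, so Principle B applies: it must be free in its binding domain.
Binding domain of *him₆*: the matrix TP, whose subject is [Hamid₁'s neighbor]₂.
*Hamid₁* and the pronoun do not c-command one another → neither Principle B nor Principle C is at stake; coindexation permitted.
*[Hamid₁'s neighbor]₂* c-commands the pronoun within its binding domain → coindexation would violate Principle B.
*Anton₃*: the pronoun c-commands this R-expression → coindexation would violate Principle C on *Anton₃*.
*Tariq₄*: the pronoun c-commands this R-expression → coindexation would violate Principle C on *Tariq₄*.
*Hugo₅*: the pronoun c-commands this R-expression → coindexation would violate Principle C on *Hugo₅*.

{1}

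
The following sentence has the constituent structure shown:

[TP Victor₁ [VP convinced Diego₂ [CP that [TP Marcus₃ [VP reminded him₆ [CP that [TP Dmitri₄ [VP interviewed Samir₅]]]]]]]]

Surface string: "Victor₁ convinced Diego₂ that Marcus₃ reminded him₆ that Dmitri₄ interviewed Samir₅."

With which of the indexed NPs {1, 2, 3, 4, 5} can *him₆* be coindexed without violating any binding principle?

{1, 2}

*him* is a pronoun, so Principle B applies: it must be free in its binding domain.
Binding domain of *him₆*: the embedded TP, whose subject is Marcus₃.
*Victor₁* c-commands the pronoun but from outside its binding domain, and is not c-commanded by it → coindexation permitted.
*Diego₂* c-commands the pronoun but from outside its binding domain, and is not c-commanded by it → coindexation permitted.
*Marcus₃* c-commands the pronoun within its binding domain → coindexation would violate Principle B.
*Dmitri₄*: the pronoun c-commands this R-expression → coindexation would violate Principle C on *Dmitri₄*.
*Samir₅*: the pronoun c-commands this R-expression → coindexation would violate Principle C on *Samir₅*.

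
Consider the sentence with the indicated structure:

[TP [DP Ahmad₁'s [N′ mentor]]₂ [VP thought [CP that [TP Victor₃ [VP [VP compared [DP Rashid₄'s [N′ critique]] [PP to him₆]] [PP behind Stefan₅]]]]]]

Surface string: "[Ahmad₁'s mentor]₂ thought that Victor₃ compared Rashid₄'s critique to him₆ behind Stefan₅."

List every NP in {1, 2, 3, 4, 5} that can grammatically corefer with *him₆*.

*him* is a pronoun, so Principle B applies: it must be free in its binding domain.
Binding domain of *him₆*: the embedded TP, whose subject is Victor₃.
*Ahmad₁* and the pronoun do not c-command one another → neither Principle B nor Principle C is at stake; coindexation permitted.
*[Ahmad₁'s mentor]₂* c-commands the pronoun but from outside its binding domain, and is not c-commanded by it → coindexation permitted.
*Victor₃* c-commands the pronoun within its binding domain → coindexation would violate Principle B.
*Rashid₄* and the pronoun do not c-command one another → neither Principle B nor Principle C is at stake; coindexation permitted.
*Stefan₅* and the pronoun do not c-command one another → neither Principle B nor Principle C is at stake; coindexation permitted.

{1, 2, 4, 5}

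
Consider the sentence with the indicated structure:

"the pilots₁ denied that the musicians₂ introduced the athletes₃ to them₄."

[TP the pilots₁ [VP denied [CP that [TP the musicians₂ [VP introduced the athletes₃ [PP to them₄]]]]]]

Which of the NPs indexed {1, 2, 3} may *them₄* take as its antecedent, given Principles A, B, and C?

*them* is a pronoun, so Principle B applies: it must be free in its binding domain.
Binding domain of *them₄*: the embedded TP, whose subject is the musicians₂.
*the pilots₁* c-commands the pronoun but from outside its binding domain, and is not c-commanded by it → coindexation permitted.
*the musicians₂* c-commands the pronoun within its binding domain → coindexation would violate Principle B.
*the athletes₃* c-commands the pronoun within its binding domain → coindexation would violate Principle B.

{1}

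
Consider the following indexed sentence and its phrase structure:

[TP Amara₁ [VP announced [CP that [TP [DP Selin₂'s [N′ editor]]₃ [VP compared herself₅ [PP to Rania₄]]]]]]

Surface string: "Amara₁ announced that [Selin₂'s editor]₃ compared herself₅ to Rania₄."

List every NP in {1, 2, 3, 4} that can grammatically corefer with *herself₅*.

*herself* is an anaphor, so Principle A applies: it must be bound in its binding domain.
Binding domain of *herself₅*: the embedded TP, whose subject is [Selin₂'s editor]₃.
*Amara₁* c-commands the anaphor but is outside its binding domain → cannot satisfy Principle A.
*Selin₂* does not c-command the anaphor → cannot bind it.
*[Selin₂'s editor]₃* c-commands the anaphor within its binding domain → licit binder.
*Rania₄* does not c-command the anaphor → cannot bind it.

{3}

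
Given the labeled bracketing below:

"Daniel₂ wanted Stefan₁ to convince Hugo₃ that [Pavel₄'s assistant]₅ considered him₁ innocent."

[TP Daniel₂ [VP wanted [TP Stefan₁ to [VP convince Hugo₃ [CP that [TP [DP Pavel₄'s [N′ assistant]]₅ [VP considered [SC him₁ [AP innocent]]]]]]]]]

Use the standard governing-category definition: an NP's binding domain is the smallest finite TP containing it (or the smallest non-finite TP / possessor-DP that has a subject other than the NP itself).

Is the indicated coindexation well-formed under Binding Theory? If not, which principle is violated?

grammatical

The two coindexed NPs are *Stefan₁* and *him₁*.
*him₁* is a pronoun; its binding domain is the embedded TP, whose subject is [Pavel₄'s assistant]₅. Within that domain it is c-commanded only by *[Pavel₄'s assistant]₅*, which carries a different index — the pronoun is free locally, so Principle B holds.
*Stefan₁* is an R-expression; *him₁* does not c-command it, and no other NP shares its index, so Principle C is satisfied.
All principles are respected.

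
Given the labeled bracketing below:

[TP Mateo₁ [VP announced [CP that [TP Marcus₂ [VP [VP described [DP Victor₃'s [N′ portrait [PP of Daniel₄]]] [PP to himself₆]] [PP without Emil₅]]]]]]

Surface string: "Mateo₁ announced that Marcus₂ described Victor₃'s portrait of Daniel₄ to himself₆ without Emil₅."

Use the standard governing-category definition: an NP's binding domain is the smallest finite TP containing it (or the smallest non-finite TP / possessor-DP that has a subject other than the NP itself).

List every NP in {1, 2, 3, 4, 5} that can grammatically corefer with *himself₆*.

*himself* is an anaphor, so Principle A applies: it must be bound in its binding domain.
Binding domain of *himself₆*: the embedded TP, whose subject is Marcus₂.
*Mateo₁* c-commands the anaphor but is outside its binding domain → cannot satisfy Principle A.
*Marcus₂* c-commands the anaphor within its binding domain → licit binder.
*Victor₃* does not c-command the anaphor → cannot bind it.
*Daniel₄* does not c-command the anaphor → cannot bind it.
*Emil₅* does not c-command the anaphor → cannot bind it.

{2}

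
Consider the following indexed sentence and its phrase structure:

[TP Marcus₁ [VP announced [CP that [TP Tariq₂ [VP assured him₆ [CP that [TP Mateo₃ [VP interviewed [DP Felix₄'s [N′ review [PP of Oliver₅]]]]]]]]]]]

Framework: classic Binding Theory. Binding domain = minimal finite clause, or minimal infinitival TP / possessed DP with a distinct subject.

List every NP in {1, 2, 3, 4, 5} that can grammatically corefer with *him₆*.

{1}

*him* is a pronoun, so Principle B applies: it must be free in its binding domain.
Binding domain of *him₆*: the embedded TP, whose subject is Tariq₂.
*Marcus₁* c-commands the pronoun but from outside its binding domain, and is not c-commanded by it → coindexation permitted.
*Tariq₂* c-commands the pronoun within its binding domain → coindexation would violate Principle B.
*Mateo₃*: the pronoun c-commands this R-expression → coindexation would violate Principle C on *Mateo₃*.
*Felix₄*: the pronoun c-commands this R-expression → coindexation would violate Principle C on *Felix₄*.
*Oliver₅*: the pronoun c-commands this R-expression → coindexation would violate Principle C on *Oliver₅*.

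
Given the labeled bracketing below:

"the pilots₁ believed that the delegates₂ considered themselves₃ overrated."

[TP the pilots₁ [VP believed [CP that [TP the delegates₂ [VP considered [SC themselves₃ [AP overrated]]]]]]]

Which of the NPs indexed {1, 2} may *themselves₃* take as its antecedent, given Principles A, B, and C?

{2}

*themselves* is an anaphor, so Principle A applies: it must be bound in its binding domain.
Binding domain of *themselves₃*: the embedded TP, whose subject is the delegates₂.
*the pilots₁* c-commands the anaphor but is outside its binding domain → cannot satisfy Principle A.
*the delegates₂* c-commands the anaphor within its binding domain → licit binder.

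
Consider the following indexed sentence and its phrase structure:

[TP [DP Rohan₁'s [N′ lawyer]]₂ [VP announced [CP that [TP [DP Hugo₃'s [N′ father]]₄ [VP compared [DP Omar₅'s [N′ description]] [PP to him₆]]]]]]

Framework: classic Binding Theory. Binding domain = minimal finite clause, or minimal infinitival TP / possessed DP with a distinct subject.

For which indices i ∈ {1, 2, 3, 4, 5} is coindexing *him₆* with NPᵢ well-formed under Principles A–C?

*him* is a pronoun, so Principle B applies: it must be free in its binding domain.
Binding domain of *him₆*: the embedded TP, whose subject is [Hugo₃'s father]₄.
*Rohan₁* and the pronoun do not c-command one another → neither Principle B nor Principle C is at stake; coindexation permitted.
*[Rohan₁'s lawyer]₂* c-commands the pronoun but from outside its binding domain, and is not c-commanded by it → coindexation permitted.
*Hugo₃* and the pronoun do not c-command one another → neither Principle B nor Principle C is at stake; coindexation permitted.
*[Hugo₃'s father]₄* c-commands the pronoun within its binding domain → coindexation would violate Principle B.
*Omar₅* and the pronoun do not c-command one another → neither Principle B nor Principle C is at stake; coindexation permitted.

{1, 2, 3, 5}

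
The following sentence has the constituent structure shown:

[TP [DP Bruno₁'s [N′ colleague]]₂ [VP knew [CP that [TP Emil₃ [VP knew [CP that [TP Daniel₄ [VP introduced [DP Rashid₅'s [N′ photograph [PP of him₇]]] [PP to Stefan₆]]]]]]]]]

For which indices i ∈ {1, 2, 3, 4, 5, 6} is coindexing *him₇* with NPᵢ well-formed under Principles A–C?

*him* is a pronoun, so Principle B applies: it must be free in its binding domain.
Binding domain of *him₇*: the possessed DP, whose subject is Rashid₅.
*Bruno₁* and the pronoun do not c-command one another → neither Principle B nor Principle C is at stake; coindexation permitted.
*[Bruno₁'s colleague]₂* c-commands the pronoun but from outside its binding domain, and is not c-commanded by it → coindexation permitted.
*Emil₃* c-commands the pronoun but from outside its binding domain, and is not c-commanded by it → coindexation permitted.
*Daniel₄* c-commands the pronoun but from outside its binding domain, and is not c-commanded by it → coindexation permitted.
*Rashid₅* c-commands the pronoun within its binding domain → coindexation would violate Principle B.
*Stefan₆* and the pronoun do not c-command one another → neither Principle B nor Principle C is at stake; coindexation permitted.

{1, 2, 3, 4, 6}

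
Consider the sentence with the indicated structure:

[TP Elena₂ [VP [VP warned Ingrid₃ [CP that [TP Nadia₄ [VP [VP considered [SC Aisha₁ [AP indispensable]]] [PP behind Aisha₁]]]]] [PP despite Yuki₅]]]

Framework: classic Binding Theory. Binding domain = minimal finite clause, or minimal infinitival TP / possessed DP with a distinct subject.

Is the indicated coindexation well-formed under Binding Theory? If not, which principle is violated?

The two coindexed NPs are *Aisha₁* and *Aisha₁*.
*Aisha₁* is an R-expression; no coindexed NP c-commands it, so Principle C holds.
*Aisha₁* is an R-expression; *Aisha₁* does not c-command it, and no other NP shares its index, so Principle C is satisfied.
All principles are respected.

grammatical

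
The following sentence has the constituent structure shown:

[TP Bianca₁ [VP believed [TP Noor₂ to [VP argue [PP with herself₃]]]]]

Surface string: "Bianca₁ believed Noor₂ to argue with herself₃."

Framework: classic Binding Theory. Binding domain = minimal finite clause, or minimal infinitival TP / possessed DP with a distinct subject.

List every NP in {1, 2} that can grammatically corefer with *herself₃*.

{2}

*herself* is an anaphor, so Principle A applies: it must be bound in its binding domain.
Binding domain of *herself₃*: the embedded TP, whose subject is Noor₂.
*Bianca₁* c-commands the anaphor but is outside its binding domain → cannot satisfy Principle A.
*Noor₂* c-commands the anaphor within its binding domain → licit binder.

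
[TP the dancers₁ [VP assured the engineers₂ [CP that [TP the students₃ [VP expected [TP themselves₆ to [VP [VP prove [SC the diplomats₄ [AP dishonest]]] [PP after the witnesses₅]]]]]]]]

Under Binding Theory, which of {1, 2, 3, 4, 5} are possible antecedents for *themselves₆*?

*themselves* is an anaphor, so Principle A applies: it must be bound in its binding domain.
Binding domain of *themselves₆*: the embedded TP, whose subject is the students₃.
*the dancers₁* c-commands the anaphor but is outside its binding domain → cannot satisfy Principle A.
*the engineers₂* c-commands the anaphor but is outside its binding domain → cannot satisfy Principle A.
*the students₃* c-commands the anaphor within its binding domain → licit binder.
*the diplomats₄* does not c-command the anaphor → cannot bind it.
*the witnesses₅* does not c-command the anaphor → cannot bind it.

{3}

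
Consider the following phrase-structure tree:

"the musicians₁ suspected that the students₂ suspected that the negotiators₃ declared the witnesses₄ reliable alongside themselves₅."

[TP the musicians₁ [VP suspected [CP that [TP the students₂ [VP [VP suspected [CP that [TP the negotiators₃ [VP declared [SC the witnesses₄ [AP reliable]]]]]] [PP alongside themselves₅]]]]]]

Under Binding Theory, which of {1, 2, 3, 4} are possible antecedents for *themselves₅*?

*themselves* is an anaphor, so Principle A applies: it must be bound in its binding domain.
Binding domain of *themselves₅*: the embedded TP, whose subject is the students₂.
*the musicians₁* c-commands the anaphor but is outside its binding domain → cannot satisfy Principle A.
*the students₂* c-commands the anaphor within its binding domain → licit binder.
*the negotiators₃* does not c-command the anaphor → cannot bind it.
*the witnesses₄* does not c-command the anaphor → cannot bind it.

{2}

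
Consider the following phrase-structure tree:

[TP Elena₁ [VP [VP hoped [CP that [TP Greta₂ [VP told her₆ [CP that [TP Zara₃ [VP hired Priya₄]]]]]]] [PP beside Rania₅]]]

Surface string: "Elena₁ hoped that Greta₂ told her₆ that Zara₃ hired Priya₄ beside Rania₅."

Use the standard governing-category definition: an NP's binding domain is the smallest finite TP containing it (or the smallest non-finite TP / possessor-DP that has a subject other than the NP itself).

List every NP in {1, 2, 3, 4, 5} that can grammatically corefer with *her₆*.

{1, 5}

*her* is a pronoun, so Principle B applies: it must be free in its binding domain.
Binding domain of *her₆*: the embedded TP, whose subject is Greta₂.
*Elena₁* c-commands the pronoun but from outside its binding domain, and is not c-commanded by it → coindexation permitted.
*Greta₂* c-commands the pronoun within its binding domain → coindexation would violate Principle B.
*Zara₃*: the pronoun c-commands this R-expression → coindexation would violate Principle C on *Zara₃*.
*Priya₄*: the pronoun c-commands this R-expression → coindexation would violate Principle C on *Priya₄*.
*Rania₅* and the pronoun do not c-command one another → neither Principle B nor Principle C is at stake; coindexation permitted.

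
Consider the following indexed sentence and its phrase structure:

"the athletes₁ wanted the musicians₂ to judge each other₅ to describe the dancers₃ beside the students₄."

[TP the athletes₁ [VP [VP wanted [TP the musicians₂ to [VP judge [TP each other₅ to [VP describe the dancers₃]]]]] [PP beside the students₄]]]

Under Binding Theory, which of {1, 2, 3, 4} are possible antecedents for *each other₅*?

*each other* is an anaphor, so Principle A applies: it must be bound in its binding domain.
Binding domain of *each other₅*: the embedded TP, whose subject is the musicians₂.
*the athletes₁* c-commands the anaphor but is outside its binding domain → cannot satisfy Principle A.
*the musicians₂* c-commands the anaphor within its binding domain → licit binder.
*the dancers₃* does not c-command the anaphor → cannot bind it.
*the students₄* does not c-command the anaphor → cannot bind it.

{2}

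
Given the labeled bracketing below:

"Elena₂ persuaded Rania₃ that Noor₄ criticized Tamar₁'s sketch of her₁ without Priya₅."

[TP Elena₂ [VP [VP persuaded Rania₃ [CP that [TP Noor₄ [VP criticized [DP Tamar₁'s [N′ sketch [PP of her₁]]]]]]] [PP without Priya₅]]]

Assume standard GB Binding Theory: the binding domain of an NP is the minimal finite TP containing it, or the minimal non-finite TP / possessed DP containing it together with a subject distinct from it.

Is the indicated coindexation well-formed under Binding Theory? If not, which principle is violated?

The two coindexed NPs are *Tamar₁* and *her₁*.
*her₁* is a pronoun. Its binding domain is the possessed DP, whose subject is Tamar₁.
*Tamar₁* c-commands it within that domain and carries the same index.
The pronoun is locally bound → Principle B violation.

Principle B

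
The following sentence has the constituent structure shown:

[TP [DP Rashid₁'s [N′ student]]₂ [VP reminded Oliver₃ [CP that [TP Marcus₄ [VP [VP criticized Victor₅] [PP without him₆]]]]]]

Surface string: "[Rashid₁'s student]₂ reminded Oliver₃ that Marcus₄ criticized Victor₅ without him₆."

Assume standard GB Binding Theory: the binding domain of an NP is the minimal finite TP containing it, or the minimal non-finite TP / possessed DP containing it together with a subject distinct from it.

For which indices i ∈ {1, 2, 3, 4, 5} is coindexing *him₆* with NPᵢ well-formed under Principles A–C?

{1, 2, 3, 5}

*him* is a pronoun, so Principle B applies: it must be free in its binding domain.
Binding domain of *him₆*: the embedded TP, whose subject is Marcus₄.
*Rashid₁* and the pronoun do not c-command one another → neither Principle B nor Principle C is at stake; coindexation permitted.
*[Rashid₁'s student]₂* c-commands the pronoun but from outside its binding domain, and is not c-commanded by it → coindexation permitted.
*Oliver₃* c-commands the pronoun but from outside its binding domain, and is not c-commanded by it → coindexation permitted.
*Marcus₄* c-commands the pronoun within its binding domain → coindexation would violate Principle B.
*Victor₅* and the pronoun do not c-command one another → neither Principle B nor Principle C is at stake; coindexation permitted.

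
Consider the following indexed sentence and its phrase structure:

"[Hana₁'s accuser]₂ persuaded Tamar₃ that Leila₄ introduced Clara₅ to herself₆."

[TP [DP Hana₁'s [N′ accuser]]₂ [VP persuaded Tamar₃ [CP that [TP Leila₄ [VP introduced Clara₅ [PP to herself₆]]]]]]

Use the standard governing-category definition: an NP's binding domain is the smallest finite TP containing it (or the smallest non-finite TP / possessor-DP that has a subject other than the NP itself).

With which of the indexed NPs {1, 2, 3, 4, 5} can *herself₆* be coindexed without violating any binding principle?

*herself* is an anaphor, so Principle A applies: it must be bound in its binding domain.
Binding domain of *herself₆*: the embedded TP, whose subject is Leila₄.
*Hana₁* does not c-command the anaphor → cannot bind it.
*[Hana₁'s accuser]₂* c-commands the anaphor but is outside its binding domain → cannot satisfy Principle A.
*Tamar₃* c-commands the anaphor but is outside its binding domain → cannot satisfy Principle A.
*Leila₄* c-commands the anaphor within its binding domain → licit binder.
*Clara₅* c-commands the anaphor within its binding domain → licit binder.

{4, 5}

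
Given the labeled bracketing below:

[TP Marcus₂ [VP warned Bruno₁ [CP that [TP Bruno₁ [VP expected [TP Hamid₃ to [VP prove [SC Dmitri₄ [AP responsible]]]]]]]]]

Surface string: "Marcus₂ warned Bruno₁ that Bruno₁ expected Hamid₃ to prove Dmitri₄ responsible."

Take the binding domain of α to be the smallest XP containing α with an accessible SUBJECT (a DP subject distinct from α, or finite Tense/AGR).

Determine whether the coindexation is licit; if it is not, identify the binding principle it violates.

The two coindexed NPs are *Bruno₁* (the higher occurrence) and *Bruno₁* (the lower occurrence).
*Bruno₁* (the lower occurrence) is an R-expression. Principle C requires it to be free everywhere.
*Bruno₁* (the higher occurrence) c-commands it and carries the same index.
The R-expression is bound → Principle C violation.

Principle C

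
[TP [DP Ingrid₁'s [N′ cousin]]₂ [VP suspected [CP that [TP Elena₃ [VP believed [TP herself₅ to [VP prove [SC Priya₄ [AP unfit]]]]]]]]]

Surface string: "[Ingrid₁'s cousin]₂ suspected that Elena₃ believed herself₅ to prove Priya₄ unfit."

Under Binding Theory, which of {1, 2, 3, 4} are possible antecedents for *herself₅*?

{3}

*herself* is an anaphor, so Principle A applies: it must be bound in its binding domain.
Binding domain of *herself₅*: the embedded TP, whose subject is Elena₃.
*Ingrid₁* does not c-command the anaphor → cannot bind it.
*[Ingrid₁'s cousin]₂* c-commands the anaphor but is outside its binding domain → cannot satisfy Principle A.
*Elena₃* c-commands the anaphor within its binding domain → licit binder.
*Priya₄* does not c-command the anaphor → cannot bind it.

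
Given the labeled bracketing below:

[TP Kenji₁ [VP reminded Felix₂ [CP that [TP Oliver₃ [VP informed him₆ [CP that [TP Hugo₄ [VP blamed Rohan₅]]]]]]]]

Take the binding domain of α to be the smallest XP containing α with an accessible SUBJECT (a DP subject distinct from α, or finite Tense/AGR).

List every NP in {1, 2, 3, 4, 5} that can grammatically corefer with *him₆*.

*him* is a pronoun, so Principle B applies: it must be free in its binding domain.
Binding domain of *him₆*: the embedded TP, whose subject is Oliver₃.
*Kenji₁* c-commands the pronoun but from outside its binding domain, and is not c-commanded by it → coindexation permitted.
*Felix₂* c-commands the pronoun but from outside its binding domain, and is not c-commanded by it → coindexation permitted.
*Oliver₃* c-commands the pronoun within its binding domain → coindexation would violate Principle B.
*Hugo₄*: the pronoun c-commands this R-expression → coindexation would violate Principle C on *Hugo₄*.
*Rohan₅*: the pronoun c-commands this R-expression → coindexation would violate Principle C on *Rohan₅*.

{1, 2}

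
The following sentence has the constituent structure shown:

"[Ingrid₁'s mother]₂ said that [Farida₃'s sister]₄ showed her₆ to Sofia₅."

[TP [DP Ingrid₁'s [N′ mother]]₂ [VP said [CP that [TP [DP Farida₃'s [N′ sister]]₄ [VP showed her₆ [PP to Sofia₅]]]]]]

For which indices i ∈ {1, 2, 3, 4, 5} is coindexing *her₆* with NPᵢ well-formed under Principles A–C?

*her* is a pronoun, so Principle B applies: it must be free in its binding domain.
Binding domain of *her₆*: the embedded TP, whose subject is [Farida₃'s sister]₄.
*Ingrid₁* and the pronoun do not c-command one another → neither Principle B nor Principle C is at stake; coindexation permitted.
*[Ingrid₁'s mother]₂* c-commands the pronoun but from outside its binding domain, and is not c-commanded by it → coindexation permitted.
*Farida₃* and the pronoun do not c-command one another → neither Principle B nor Principle C is at stake; coindexation permitted.
*[Farida₃'s sister]₄* c-commands the pronoun within its binding domain → coindexation would violate Principle B.
*Sofia₅*: the pronoun c-commands this R-expression → coindexation would violate Principle C on *Sofia₅*.

{1, 2, 3}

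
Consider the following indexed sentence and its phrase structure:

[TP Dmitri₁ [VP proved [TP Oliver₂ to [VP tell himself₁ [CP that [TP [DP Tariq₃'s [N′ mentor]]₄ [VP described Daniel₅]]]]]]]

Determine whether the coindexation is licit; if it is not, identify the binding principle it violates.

Principle A

The two coindexed NPs are *Dmitri₁* and *himself₁*.
*himself₁* is an anaphor. Principle A requires it to be bound within its binding domain — the embedded TP, whose subject is Oliver₂.
Within that domain it is c-commanded by *Oliver₂*, which does not share its index.
*Dmitri₁* does c-command the anaphor, but from outside its binding domain.
The anaphor is unbound in its domain → Principle A violation.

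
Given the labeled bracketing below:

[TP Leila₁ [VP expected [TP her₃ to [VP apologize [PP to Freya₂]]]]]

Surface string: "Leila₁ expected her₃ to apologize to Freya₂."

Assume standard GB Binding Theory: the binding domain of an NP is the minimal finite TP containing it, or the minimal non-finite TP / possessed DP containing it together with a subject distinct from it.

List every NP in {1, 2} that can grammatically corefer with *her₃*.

*her* is a pronoun, so Principle B applies: it must be free in its binding domain.
Binding domain of *her₃*: the matrix TP, whose subject is Leila₁.
*Leila₁* c-commands the pronoun within its binding domain → coindexation would violate Principle B.
*Freya₂*: the pronoun c-commands this R-expression → coindexation would violate Principle C on *Freya₂*.

none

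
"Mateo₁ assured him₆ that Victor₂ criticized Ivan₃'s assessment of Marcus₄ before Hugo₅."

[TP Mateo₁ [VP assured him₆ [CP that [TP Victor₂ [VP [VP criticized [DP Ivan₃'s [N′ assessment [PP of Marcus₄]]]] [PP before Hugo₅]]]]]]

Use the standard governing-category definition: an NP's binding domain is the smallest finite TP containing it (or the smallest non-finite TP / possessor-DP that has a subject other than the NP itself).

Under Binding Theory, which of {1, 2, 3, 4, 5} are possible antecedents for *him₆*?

none

*him* is a pronoun, so Principle B applies: it must be free in its binding domain.
Binding domain of *him₆*: the matrix TP, whose subject is Mateo₁.
*Mateo₁* c-commands the pronoun within its binding domain → coindexation would violate Principle B.
*Victor₂*: the pronoun c-commands this R-expression → coindexation would violate Principle C on *Victor₂*.
*Ivan₃*: the pronoun c-commands this R-expression → coindexation would violate Principle C on *Ivan₃*.
*Marcus₄*: the pronoun c-commands this R-expression → coindexation would violate Principle C on *Marcus₄*.
*Hugo₅*: the pronoun c-commands this R-expression → coindexation would violate Principle C on *Hugo₅*.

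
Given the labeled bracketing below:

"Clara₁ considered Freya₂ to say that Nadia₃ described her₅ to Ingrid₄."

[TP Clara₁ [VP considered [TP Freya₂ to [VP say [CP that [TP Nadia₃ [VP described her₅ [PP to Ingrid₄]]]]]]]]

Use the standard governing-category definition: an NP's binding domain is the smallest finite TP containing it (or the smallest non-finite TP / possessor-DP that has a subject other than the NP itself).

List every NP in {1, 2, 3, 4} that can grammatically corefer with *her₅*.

{1, 2}

*her* is a pronoun, so Principle B applies: it must be free in its binding domain.
Binding domain of *her₅*: the embedded TP, whose subject is Nadia₃.
*Clara₁* c-commands the pronoun but from outside its binding domain, and is not c-commanded by it → coindexation permitted.
*Freya₂* c-commands the pronoun but from outside its binding domain, and is not c-commanded by it → coindexation permitted.
*Nadia₃* c-commands the pronoun within its binding domain → coindexation would violate Principle B.
*Ingrid₄*: the pronoun c-commands this R-expression → coindexation would violate Principle C on *Ingrid₄*.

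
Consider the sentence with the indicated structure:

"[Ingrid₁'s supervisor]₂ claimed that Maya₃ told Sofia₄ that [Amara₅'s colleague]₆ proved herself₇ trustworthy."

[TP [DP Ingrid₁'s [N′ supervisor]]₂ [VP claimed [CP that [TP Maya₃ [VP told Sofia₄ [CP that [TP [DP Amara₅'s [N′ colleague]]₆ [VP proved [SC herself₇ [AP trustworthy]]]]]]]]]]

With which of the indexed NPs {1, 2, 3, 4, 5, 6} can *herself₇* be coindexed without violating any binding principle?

{6}

*herself* is an anaphor, so Principle A applies: it must be bound in its binding domain.
Binding domain of *herself₇*: the embedded TP, whose subject is [Amara₅'s colleague]₆.
*Ingrid₁* does not c-command the anaphor → cannot bind it.
*[Ingrid₁'s supervisor]₂* c-commands the anaphor but is outside its binding domain → cannot satisfy Principle A.
*Maya₃* c-commands the anaphor but is outside its binding domain → cannot satisfy Principle A.
*Sofia₄* c-commands the anaphor but is outside its binding domain → cannot satisfy Principle A.
*Amara₅* does not c-command the anaphor → cannot bind it.
*[Amara₅'s colleague]₆* c-commands the anaphor within its binding domain → licit binder.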